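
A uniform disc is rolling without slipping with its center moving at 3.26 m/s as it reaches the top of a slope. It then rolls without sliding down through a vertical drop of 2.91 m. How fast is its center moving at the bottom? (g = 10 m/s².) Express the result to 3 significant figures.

With I = (1/2)MR², the ratio k = I/(MR²) is 0.5.
Since it rolls without slipping, ω = v/R and KE = ½Mv² + ½Iω² = ½(1+k)Mv² = (3/4)Mv².
Energy conservation: (3/4)Mv₀² + Mgh = (3/4)Mv², so v² = v₀² + 2gh/(1+k).
v = √(3.26² + 2×10×2.91/1.5) = √49.43 ≈ 7.03 m/s.

v ≈ 7.03 m/s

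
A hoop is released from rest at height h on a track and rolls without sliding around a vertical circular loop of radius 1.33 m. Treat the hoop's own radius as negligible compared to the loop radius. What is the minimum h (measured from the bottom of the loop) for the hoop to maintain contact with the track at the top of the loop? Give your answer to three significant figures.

h_min ≈ 3.99 m

For this body I = MR², i.e. k = I/(MR²) = 1.
At the top of the loop, the minimum-contact condition is Mg = Mv_top²/r, so v_top² = gr.
With ω = v/R, the kinetic energy at speed v is ½(1+k)Mv² = Mv².
Energy conservation from release (height h) to the top (height 2r): Mgh = Mg(2r) + M·gr.
Thus h_min = 2r + (1+k)r/2 = r(2 + 2/2) = 1.33 × 3 ≈ 3.99 m.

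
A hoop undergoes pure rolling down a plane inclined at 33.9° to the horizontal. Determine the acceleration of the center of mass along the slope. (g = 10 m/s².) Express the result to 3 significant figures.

Here I = MR², so the shape factor k = I/(MR²) = 1.
Along the incline Mg sinθ − f = Ma, and torque about the center fR = Iα = kMR²(a/R) gives f = kMa.
Eliminating f: Mg sinθ = (1+k)Ma, so a = g sinθ/(1+k) = 10 × sin33.9° / 2 ≈ 2.79 m/s².

a ≈ 2.79 m/s²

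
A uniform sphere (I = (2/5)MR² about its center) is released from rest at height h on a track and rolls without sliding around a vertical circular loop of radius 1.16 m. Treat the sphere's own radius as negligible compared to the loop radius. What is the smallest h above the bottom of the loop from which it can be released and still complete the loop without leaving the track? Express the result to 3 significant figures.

h_min ≈ 3.13 m

Here I = (2/5)MR², so the shape factor k = I/(MR²) = 0.4.
At the top, contact is just lost when gravity alone supplies the centripetal force: Mg = Mv_top²/r, i.e. v_top² = gr.
With ω = v/R, the kinetic energy at speed v is ½(1+k)Mv² = (7/10)Mv².
Energy conservation from release (height h) to the top (height 2r): Mgh = Mg(2r) + (7/10)M·gr.
Thus h_min = 2r + (1+k)r/2 = r(2 + 1.4/2) = 1.16 × 2.7 ≈ 3.13 m.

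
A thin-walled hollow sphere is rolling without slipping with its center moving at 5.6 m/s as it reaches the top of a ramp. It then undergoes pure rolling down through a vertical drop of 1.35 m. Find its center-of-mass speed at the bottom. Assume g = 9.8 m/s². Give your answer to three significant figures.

For this body I = (2/3)MR², i.e. k = I/(MR²) = 2/3.
The rolling condition ω = v/R makes the rotational term ½I(v/R)² = ½kMv², so KE_total = ½(1+k)Mv² = (5/6)Mv².
Energy conservation: (5/6)Mv₀² + Mgh = (5/6)Mv², so v² = v₀² + 2gh/(1+k).
v = √(5.6² + 2×9.8×1.35/1.667) = √47.24 ≈ 6.87 m/s.

v ≈ 6.87 m/s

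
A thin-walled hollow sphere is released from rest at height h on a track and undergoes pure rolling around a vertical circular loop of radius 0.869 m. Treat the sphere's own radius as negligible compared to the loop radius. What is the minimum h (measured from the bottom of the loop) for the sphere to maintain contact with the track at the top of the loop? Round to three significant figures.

With I = (2/3)MR², the ratio k = I/(MR²) is 2/3.
At the top, contact is just lost when gravity alone supplies the centripetal force: Mg = Mv_top²/r, i.e. v_top² = gr.
With ω = v/R, the kinetic energy at speed v is ½(1+k)Mv² = (5/6)Mv².
Energy conservation from release (height h) to the top (height 2r): Mgh = Mg(2r) + (5/6)M·gr.
Thus h_min = 2r + (1+k)r/2 = r(2 + 1.667/2) = 0.869 × 2.833 ≈ 2.46 m.

h_min ≈ 2.46 m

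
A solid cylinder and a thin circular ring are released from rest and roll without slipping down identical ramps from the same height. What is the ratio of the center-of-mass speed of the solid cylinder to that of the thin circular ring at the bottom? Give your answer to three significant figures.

v_ratio ≈ 1.15

Each satisfies Mgh = ½(1+k)Mv² with k = I/(MR²), so v ∝ 1/√(1+k).
For the solid cylinder k = 0.5; for the thin circular ring k = 1.
v₁/v₂ = √((1+k₂)/(1+k₁)) = √(2/1.5) ≈ 1.15.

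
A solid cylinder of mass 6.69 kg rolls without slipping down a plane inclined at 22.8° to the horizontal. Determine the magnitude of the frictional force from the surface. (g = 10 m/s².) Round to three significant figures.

f ≈ 8.64 N

For this body I = (1/2)MR², i.e. k = I/(MR²) = 0.5.
Newton's second law down the slope: Mg sinθ − f = Ma. The torque equation fR = Iα (with α = a/R) gives f = kMa.
Combining, a = g sinθ/(1+k) and f = kMa = kMg sinθ/(1+k).
f = 0.5 × 6.69 × 10 × sin22.8° / 1.5 ≈ 8.64 N.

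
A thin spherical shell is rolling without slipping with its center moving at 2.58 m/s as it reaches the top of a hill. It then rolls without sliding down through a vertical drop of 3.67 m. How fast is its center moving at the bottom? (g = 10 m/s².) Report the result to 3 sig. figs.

With I = (2/3)MR², the ratio k = I/(MR²) is 2/3.
Since it rolls without slipping, ω = v/R and KE = ½Mv² + ½Iω² = ½(1+k)Mv² = (5/6)Mv².
Conserving energy between top and bottom: (5/6)Mv² = (5/6)Mv₀² + Mgh, hence v² = v₀² + 2gh/(1+k).
v = √(2.58² + 2×10×3.67/1.667) = √50.7 ≈ 7.12 m/s.

v ≈ 7.12 m/s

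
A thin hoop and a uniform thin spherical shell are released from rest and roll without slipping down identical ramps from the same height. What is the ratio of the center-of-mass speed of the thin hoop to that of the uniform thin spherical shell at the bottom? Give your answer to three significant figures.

v_ratio ≈ 0.913

Each satisfies Mgh = ½(1+k)Mv² with k = I/(MR²), so v ∝ 1/√(1+k).
For the thin hoop k = 1; for the uniform thin spherical shell k = 2/3.
v₁/v₂ = √((1+k₂)/(1+k₁)) = √(1.667/2) ≈ 0.913.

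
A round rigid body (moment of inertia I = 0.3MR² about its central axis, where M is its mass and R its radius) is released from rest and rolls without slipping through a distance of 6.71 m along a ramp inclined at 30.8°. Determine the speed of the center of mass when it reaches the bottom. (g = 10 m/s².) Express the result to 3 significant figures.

The moment of inertia is 0.3MR², giving k ≡ I/(MR²) = 0.3.
Pure rolling means v = ωR; then KE = ½Mv² + ½I(v/R)² = ½(1+k)Mv² = (13/20)Mv².
The vertical drop is h = L sinθ = 6.71 × sin30.8° = 3.436 m.
Setting Mgh = (13/20)Mv² gives v = √(2gh/(1+k)) = √(2·10·3.436/1.3) ≈ 7.27 m/s.

v ≈ 7.27 m/s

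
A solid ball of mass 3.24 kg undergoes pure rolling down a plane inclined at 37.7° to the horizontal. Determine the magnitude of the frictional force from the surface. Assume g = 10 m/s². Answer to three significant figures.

f ≈ 5.66 N

The moment of inertia is (2/5)MR², giving k ≡ I/(MR²) = 0.4.
Along the incline Mg sinθ − f = Ma, and torque about the center fR = Iα = kMR²(a/R) gives f = kMa.
Combining, a = g sinθ/(1+k) and f = kMa = kMg sinθ/(1+k).
f = 0.4 × 3.24 × 10 × sin37.7° / 1.4 ≈ 5.66 N.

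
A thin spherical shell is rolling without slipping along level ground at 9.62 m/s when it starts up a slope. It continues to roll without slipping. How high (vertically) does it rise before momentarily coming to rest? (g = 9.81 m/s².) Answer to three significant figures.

Here I = (2/3)MR², so the shape factor k = I/(MR²) = 2/3.
Since it rolls without slipping, ω = v/R and KE = ½Mv² + ½Iω² = ½(1+k)Mv² = (5/6)Mv².
At the top the kinetic energy is zero, so (5/6)Mv₀² = Mgh.
Thus h = (1+k)v₀²/(2g) = 1.667 × 9.62² / (2 × 9.81) ≈ 7.86 m.

h ≈ 7.86 m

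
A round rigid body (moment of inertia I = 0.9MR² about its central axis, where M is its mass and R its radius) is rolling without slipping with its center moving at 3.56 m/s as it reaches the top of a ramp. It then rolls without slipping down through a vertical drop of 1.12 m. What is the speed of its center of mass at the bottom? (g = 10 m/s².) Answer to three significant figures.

For this body I = 0.9MR², i.e. k = I/(MR²) = 0.9.
Rolling without slipping gives ω = v/R, so the total kinetic energy is ½Mv² + ½Iω² = ½(1+k)Mv² = (19/20)Mv².
Energy conservation: (19/20)Mv₀² + Mgh = (19/20)Mv², so v² = v₀² + 2gh/(1+k).
v = √(3.56² + 2×10×1.12/1.9) = √24.46 ≈ 4.95 m/s.

v ≈ 4.95 m/s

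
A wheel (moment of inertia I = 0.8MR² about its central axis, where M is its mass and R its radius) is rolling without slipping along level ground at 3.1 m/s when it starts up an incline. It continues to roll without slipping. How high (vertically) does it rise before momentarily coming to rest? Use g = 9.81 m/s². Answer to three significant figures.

h ≈ 0.882 m

The moment of inertia is 0.8MR², giving k ≡ I/(MR²) = 0.8.
Pure rolling means v = ωR; then KE = ½Mv² + ½I(v/R)² = ½(1+k)Mv² = (9/10)Mv².
All of this converts to potential energy at the highest point: (9/10)Mv₀² = Mgh.
Thus h = (1+k)v₀²/(2g) = 1.8 × 3.1² / (2 × 9.81) ≈ 0.882 m.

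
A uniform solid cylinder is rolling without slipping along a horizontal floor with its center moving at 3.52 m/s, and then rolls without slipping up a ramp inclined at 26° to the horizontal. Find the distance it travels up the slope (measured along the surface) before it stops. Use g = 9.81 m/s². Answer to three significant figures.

Here I = (1/2)MR², so the shape factor k = I/(MR²) = 0.5.
Rolling without slipping gives ω = v/R, so the total kinetic energy is ½Mv² + ½Iω² = ½(1+k)Mv² = (3/4)Mv².
Setting this equal to Mgh gives the vertical rise h = (1+k)v₀²/(2g) = 1.5×3.52²/(2×9.81) = 0.9473 m.
Along the incline, d = h/sinθ = 0.9473/sin26° ≈ 2.16 m.

d ≈ 2.16 m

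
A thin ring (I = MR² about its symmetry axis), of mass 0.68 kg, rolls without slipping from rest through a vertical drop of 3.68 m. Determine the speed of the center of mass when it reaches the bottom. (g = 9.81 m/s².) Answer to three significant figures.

For this body I = MR², i.e. k = I/(MR²) = 1.
Since it rolls without slipping, ω = v/R and KE = ½Mv² + ½Iω² = ½(1+k)Mv² = Mv².
Setting Mgh = Mv² gives v = √(2gh/(1+k)) = √(2·9.81·3.68/2) ≈ 6.01 m/s.

v ≈ 6.01 m/s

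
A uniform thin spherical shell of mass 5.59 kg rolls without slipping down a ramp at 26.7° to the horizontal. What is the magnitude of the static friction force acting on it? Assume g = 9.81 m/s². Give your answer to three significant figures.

With I = (2/3)MR², the ratio k = I/(MR²) is 2/3.
Translational: Mg sinθ − f = Ma. Rotational about the CM: fR = Iα = kMRa, so f = kMa.
Combining, a = g sinθ/(1+k) and f = kMa = kMg sinθ/(1+k).
f = (2/3) × 5.59 × 9.81 × sin26.7° / 1.667 ≈ 9.86 N.

f ≈ 9.86 N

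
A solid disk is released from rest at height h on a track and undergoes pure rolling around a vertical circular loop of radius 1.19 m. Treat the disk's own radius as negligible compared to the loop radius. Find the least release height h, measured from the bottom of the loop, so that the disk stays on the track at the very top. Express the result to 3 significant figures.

For this body I = (1/2)MR², i.e. k = I/(MR²) = 0.5.
At the top of the loop, the minimum-contact condition is Mg = Mv_top²/r, so v_top² = gr.
With ω = v/R, the kinetic energy at speed v is ½(1+k)Mv² = (3/4)Mv².
Energy conservation from release (height h) to the top (height 2r): Mgh = Mg(2r) + (3/4)M·gr.
Thus h_min = 2r + (1+k)r/2 = r(2 + 1.5/2) = 1.19 × 2.75 ≈ 3.27 m.

h_min ≈ 3.27 m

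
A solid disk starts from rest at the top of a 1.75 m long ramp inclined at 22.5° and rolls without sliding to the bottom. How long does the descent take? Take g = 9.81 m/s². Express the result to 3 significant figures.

t ≈ 1.18 s

Here I = (1/2)MR², so the shape factor k = I/(MR²) = 0.5.
Translational: Mg sinθ − f = Ma. Rotational about the CM: fR = Iα = kMRa, so f = kMa.
Hence a = g sinθ/(1+k) = 9.81×sin22.5°/1.5 = 2.503 m/s².
With constant a from rest, t = √(2L/a) = √(2·1.75/2.503) ≈ 1.18 s.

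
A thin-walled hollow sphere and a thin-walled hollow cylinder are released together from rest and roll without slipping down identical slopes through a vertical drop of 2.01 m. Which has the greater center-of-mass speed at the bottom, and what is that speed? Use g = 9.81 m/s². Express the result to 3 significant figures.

For rolling without slipping, Mgh = ½(1+k)Mv² where k = I/(MR²), so v = √(2gh/(1+k)).
Thin-walled hollow sphere: k = 2/3, giving v = √(2×9.81×2.01/1.667) = 4.864 m/s.
Thin-walled hollow cylinder: k = 1, giving v = √(2×9.81×2.01/2) = 4.441 m/s.
The smaller k wins: the thin-walled hollow sphere, at ≈ 4.86 m/s.

the thin-walled hollow sphere, at v ≈ 4.86 m/s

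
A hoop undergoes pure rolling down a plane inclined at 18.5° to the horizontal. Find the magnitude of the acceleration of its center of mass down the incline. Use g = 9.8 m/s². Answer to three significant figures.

With I = MR², the ratio k = I/(MR²) is 1.
Newton's second law down the slope: Mg sinθ − f = Ma. The torque equation fR = Iα (with α = a/R) gives f = kMa.
Eliminating f: Mg sinθ = (1+k)Ma, so a = g sinθ/(1+k) = 9.8 × sin18.5° / 2 ≈ 1.55 m/s².

a ≈ 1.55 m/s²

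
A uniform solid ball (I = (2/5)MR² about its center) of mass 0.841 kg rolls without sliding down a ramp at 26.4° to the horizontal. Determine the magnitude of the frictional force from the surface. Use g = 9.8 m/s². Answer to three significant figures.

The moment of inertia is (2/5)MR², giving k ≡ I/(MR²) = 0.4.
Newton's second law down the slope: Mg sinθ − f = Ma. The torque equation fR = Iα (with α = a/R) gives f = kMa.
Combining, a = g sinθ/(1+k) and f = kMa = kMg sinθ/(1+k).
f = 0.4 × 0.841 × 9.8 × sin26.4° / 1.4 ≈ 1.05 N.

f ≈ 1.05 N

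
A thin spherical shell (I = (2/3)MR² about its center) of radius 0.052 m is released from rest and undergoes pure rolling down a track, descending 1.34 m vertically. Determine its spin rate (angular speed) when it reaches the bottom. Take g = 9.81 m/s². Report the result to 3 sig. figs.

With I = (2/3)MR², the ratio k = I/(MR²) is 2/3.
The rolling condition ω = v/R makes the rotational term ½I(v/R)² = ½kMv², so KE_total = ½(1+k)Mv² = (5/6)Mv².
Energy conservation Mgh = ½(1+k)Mv² gives v = √(2gh/(1+k)) = √(2 × 9.81 × 1.34 / 1.667) = 3.972 m/s.
Then ω = v/R = 3.972 / 0.052 ≈ 76.4 rad/s.

ω ≈ 76.4 rad/s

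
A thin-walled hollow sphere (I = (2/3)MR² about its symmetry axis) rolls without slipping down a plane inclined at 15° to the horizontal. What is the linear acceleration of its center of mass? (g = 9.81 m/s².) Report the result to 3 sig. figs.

With I = (2/3)MR², the ratio k = I/(MR²) is 2/3.
Along the incline Mg sinθ − f = Ma, and torque about the center fR = Iα = kMR²(a/R) gives f = kMa.
Eliminating f: Mg sinθ = (1+k)Ma, so a = g sinθ/(1+k) = 9.81 × sin15° / 1.667 ≈ 1.52 m/s².

a ≈ 1.52 m/s²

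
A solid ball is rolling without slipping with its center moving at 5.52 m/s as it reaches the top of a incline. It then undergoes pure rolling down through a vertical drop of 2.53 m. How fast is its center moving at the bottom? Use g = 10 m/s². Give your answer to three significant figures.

v ≈ 8.16 m/s

Here I = (2/5)MR², so the shape factor k = I/(MR²) = 0.4.
The rolling condition ω = v/R makes the rotational term ½I(v/R)² = ½kMv², so KE_total = ½(1+k)Mv² = (7/10)Mv².
Conserving energy between top and bottom: (7/10)Mv² = (7/10)Mv₀² + Mgh, hence v² = v₀² + 2gh/(1+k).
v = √(5.52² + 2×10×2.53/1.4) = √66.61 ≈ 8.16 m/s.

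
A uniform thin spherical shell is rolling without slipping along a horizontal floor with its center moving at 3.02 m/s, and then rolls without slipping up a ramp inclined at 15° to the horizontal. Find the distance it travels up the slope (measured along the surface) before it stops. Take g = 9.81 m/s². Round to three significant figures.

d ≈ 2.99 m

With I = (2/3)MR², the ratio k = I/(MR²) is 2/3.
Rolling without slipping gives ω = v/R, so the total kinetic energy is ½Mv² + ½Iω² = ½(1+k)Mv² = (5/6)Mv².
Setting this equal to Mgh gives the vertical rise h = (1+k)v₀²/(2g) = 1.667×3.02²/(2×9.81) = 0.7748 m.
Along the incline, d = h/sinθ = 0.7748/sin15° ≈ 2.99 m.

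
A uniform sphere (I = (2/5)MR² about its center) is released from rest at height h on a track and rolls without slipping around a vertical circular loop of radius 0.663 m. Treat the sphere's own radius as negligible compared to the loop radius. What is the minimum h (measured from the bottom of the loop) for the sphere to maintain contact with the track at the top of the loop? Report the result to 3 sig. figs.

For this body I = (2/5)MR², i.e. k = I/(MR²) = 0.4.
At the top of the loop, the minimum-contact condition is Mg = Mv_top²/r, so v_top² = gr.
With ω = v/R, the kinetic energy at speed v is ½(1+k)Mv² = (7/10)Mv².
Energy conservation from release (height h) to the top (height 2r): Mgh = Mg(2r) + (7/10)M·gr.
Thus h_min = 2r + (1+k)r/2 = r(2 + 1.4/2) = 0.663 × 2.7 ≈ 1.79 m.

h_min ≈ 1.79 m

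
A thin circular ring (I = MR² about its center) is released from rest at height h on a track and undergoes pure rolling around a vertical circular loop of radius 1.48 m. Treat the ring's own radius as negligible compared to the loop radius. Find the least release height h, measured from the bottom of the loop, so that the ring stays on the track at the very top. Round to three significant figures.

h_min ≈ 4.44 m

For this body I = MR², i.e. k = I/(MR²) = 1.
At the top of the loop, the minimum-contact condition is Mg = Mv_top²/r, so v_top² = gr.
With ω = v/R, the kinetic energy at speed v is ½(1+k)Mv² = Mv².
Energy conservation from release (height h) to the top (height 2r): Mgh = Mg(2r) + M·gr.
Thus h_min = 2r + (1+k)r/2 = r(2 + 2/2) = 1.48 × 3 ≈ 4.44 m.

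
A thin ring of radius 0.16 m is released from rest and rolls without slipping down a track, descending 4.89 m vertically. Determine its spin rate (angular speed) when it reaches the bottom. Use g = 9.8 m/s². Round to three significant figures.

ω ≈ 43.3 rad/s

The moment of inertia is MR², giving k ≡ I/(MR²) = 1.
The rolling condition ω = v/R makes the rotational term ½I(v/R)² = ½kMv², so KE_total = ½(1+k)Mv² = Mv².
Energy conservation Mgh = ½(1+k)Mv² gives v = √(2gh/(1+k)) = √(2 × 9.8 × 4.89 / 2) = 6.923 m/s.
The angular speed follows from ω = v/R = 6.923/0.16 ≈ 43.3 rad/s.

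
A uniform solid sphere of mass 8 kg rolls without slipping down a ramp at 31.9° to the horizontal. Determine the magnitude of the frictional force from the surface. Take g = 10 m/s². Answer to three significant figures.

With I = (2/5)MR², the ratio k = I/(MR²) is 0.4.
Newton's second law down the slope: Mg sinθ − f = Ma. The torque equation fR = Iα (with α = a/R) gives f = kMa.
Combining, a = g sinθ/(1+k) and f = kMa = kMg sinθ/(1+k).
f = 0.4 × 8 × 10 × sin31.9° / 1.4 ≈ 12.1 N.

f ≈ 12.1 N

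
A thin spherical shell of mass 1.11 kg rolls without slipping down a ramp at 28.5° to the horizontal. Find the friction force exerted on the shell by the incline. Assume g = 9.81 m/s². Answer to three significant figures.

For this body I = (2/3)MR², i.e. k = I/(MR²) = 2/3.
Along the incline Mg sinθ − f = Ma, and torque about the center fR = Iα = kMR²(a/R) gives f = kMa.
Combining, a = g sinθ/(1+k) and f = kMa = kMg sinθ/(1+k).
f = (2/3) × 1.11 × 9.81 × sin28.5° / 1.667 ≈ 2.08 N.

f ≈ 2.08 N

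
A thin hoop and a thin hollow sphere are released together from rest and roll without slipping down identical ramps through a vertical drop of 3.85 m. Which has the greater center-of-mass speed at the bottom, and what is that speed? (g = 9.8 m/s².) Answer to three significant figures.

the thin hollow sphere, at v ≈ 6.73 m/s

For rolling without slipping, Mgh = ½(1+k)Mv² where k = I/(MR²), so v = √(2gh/(1+k)).
Thin hoop: k = 1, giving v = √(2×9.8×3.85/2) = 6.142 m/s.
Thin hollow sphere: k = 2/3, giving v = √(2×9.8×3.85/1.667) = 6.729 m/s.
The smaller k wins: the thin hollow sphere, at ≈ 6.73 m/s.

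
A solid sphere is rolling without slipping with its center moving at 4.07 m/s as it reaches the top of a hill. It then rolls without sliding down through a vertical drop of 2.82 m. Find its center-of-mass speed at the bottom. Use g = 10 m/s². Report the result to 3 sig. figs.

v ≈ 7.54 m/s

Here I = (2/5)MR², so the shape factor k = I/(MR²) = 0.4.
Since it rolls without slipping, ω = v/R and KE = ½Mv² + ½Iω² = ½(1+k)Mv² = (7/10)Mv².
Conserving energy between top and bottom: (7/10)Mv² = (7/10)Mv₀² + Mgh, hence v² = v₀² + 2gh/(1+k).
v = √(4.07² + 2×10×2.82/1.4) = √56.85 ≈ 7.54 m/s.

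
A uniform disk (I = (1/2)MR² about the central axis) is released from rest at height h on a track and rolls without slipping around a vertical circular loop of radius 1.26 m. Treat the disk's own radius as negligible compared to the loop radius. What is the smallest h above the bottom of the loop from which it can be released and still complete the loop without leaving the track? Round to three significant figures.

h_min ≈ 3.47 m

For this body I = (1/2)MR², i.e. k = I/(MR²) = 0.5.
At the top of the loop, the minimum-contact condition is Mg = Mv_top²/r, so v_top² = gr.
With ω = v/R, the kinetic energy at speed v is ½(1+k)Mv² = (3/4)Mv².
Energy conservation from release (height h) to the top (height 2r): Mgh = Mg(2r) + (3/4)M·gr.
Thus h_min = 2r + (1+k)r/2 = r(2 + 1.5/2) = 1.26 × 2.75 ≈ 3.47 m.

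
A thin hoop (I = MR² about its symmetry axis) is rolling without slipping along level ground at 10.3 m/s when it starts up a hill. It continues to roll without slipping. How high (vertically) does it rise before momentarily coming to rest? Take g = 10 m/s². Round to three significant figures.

Here I = MR², so the shape factor k = I/(MR²) = 1.
Since it rolls without slipping, ω = v/R and KE = ½Mv² + ½Iω² = ½(1+k)Mv² = Mv².
At the top the kinetic energy is zero, so Mv₀² = Mgh.
Thus h = (1+k)v₀²/(2g) = 2 × 10.3² / (2 × 10) ≈ 10.6 m.

h ≈ 10.6 m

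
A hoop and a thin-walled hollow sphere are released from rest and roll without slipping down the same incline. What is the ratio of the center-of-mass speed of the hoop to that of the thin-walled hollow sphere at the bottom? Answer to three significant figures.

Each satisfies Mgh = ½(1+k)Mv² with k = I/(MR²), so v ∝ 1/√(1+k).
For the hoop k = 1; for the thin-walled hollow sphere k = 2/3.
v₁/v₂ = √((1+k₂)/(1+k₁)) = √(1.667/2) ≈ 0.913.

v_ratio ≈ 0.913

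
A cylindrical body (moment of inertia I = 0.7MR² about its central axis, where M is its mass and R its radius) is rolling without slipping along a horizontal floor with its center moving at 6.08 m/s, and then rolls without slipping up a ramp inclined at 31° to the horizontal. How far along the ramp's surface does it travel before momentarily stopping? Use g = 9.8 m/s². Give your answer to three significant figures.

d ≈ 6.23 m

Here I = 0.7MR², so the shape factor k = I/(MR²) = 0.7.
Pure rolling means v = ωR; then KE = ½Mv² + ½I(v/R)² = ½(1+k)Mv² = (17/20)Mv².
Setting this equal to Mgh gives the vertical rise h = (1+k)v₀²/(2g) = 1.7×6.08²/(2×9.8) = 3.206 m.
Along the incline, d = h/sinθ = 3.206/sin31° ≈ 6.23 m.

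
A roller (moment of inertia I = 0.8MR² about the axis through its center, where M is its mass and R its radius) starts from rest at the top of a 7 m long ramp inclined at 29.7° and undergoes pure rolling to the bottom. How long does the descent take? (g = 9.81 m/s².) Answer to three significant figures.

t ≈ 2.28 s

The moment of inertia is 0.8MR², giving k ≡ I/(MR²) = 0.8.
Newton's second law down the slope: Mg sinθ − f = Ma. The torque equation fR = Iα (with α = a/R) gives f = kMa.
Hence a = g sinθ/(1+k) = 9.81×sin29.7°/1.8 = 2.7 m/s².
Starting from rest, L = ½at², so t = √(2L/a) = √(2×7/2.7) ≈ 2.28 s.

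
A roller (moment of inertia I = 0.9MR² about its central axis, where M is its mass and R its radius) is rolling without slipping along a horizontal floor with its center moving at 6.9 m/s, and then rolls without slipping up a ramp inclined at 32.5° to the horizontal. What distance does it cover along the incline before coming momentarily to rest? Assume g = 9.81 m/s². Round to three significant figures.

d ≈ 8.58 m

With I = 0.9MR², the ratio k = I/(MR²) is 0.9.
Pure rolling means v = ωR; then KE = ½Mv² + ½I(v/R)² = ½(1+k)Mv² = (19/20)Mv².
Setting this equal to Mgh gives the vertical rise h = (1+k)v₀²/(2g) = 1.9×6.9²/(2×9.81) = 4.611 m.
The distance along the slope is d = h/sinθ = 4.611/sin32.5° ≈ 8.58 m.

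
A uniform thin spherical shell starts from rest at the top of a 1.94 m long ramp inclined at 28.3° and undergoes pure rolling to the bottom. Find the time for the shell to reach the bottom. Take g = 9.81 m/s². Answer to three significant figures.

t ≈ 1.18 s

For this body I = (2/3)MR², i.e. k = I/(MR²) = 2/3.
Translational: Mg sinθ − f = Ma. Rotational about the CM: fR = Iα = kMRa, so f = kMa.
Hence a = g sinθ/(1+k) = 9.81×sin28.3°/1.667 = 2.79 m/s².
With constant a from rest, t = √(2L/a) = √(2·1.94/2.79) ≈ 1.18 s.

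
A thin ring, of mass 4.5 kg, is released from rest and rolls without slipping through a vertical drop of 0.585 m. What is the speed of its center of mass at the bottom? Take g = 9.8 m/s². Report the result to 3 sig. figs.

The moment of inertia is MR², giving k ≡ I/(MR²) = 1.
Since it rolls without slipping, ω = v/R and KE = ½Mv² + ½Iω² = ½(1+k)Mv² = Mv².
Energy conservation: Mgh = Mv², so v = √(2gh/(1+k)) = √(2 × 9.8 × 0.585 / 2) ≈ 2.39 m/s.

v ≈ 2.39 m/s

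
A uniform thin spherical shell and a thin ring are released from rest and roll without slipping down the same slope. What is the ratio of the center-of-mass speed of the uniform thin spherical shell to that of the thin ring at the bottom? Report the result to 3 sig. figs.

Each satisfies Mgh = ½(1+k)Mv² with k = I/(MR²), so v ∝ 1/√(1+k).
For the uniform thin spherical shell k = 2/3; for the thin ring k = 1.
v₁/v₂ = √((1+k₂)/(1+k₁)) = √(2/1.667) ≈ 1.10.

v_ratio ≈ 1.10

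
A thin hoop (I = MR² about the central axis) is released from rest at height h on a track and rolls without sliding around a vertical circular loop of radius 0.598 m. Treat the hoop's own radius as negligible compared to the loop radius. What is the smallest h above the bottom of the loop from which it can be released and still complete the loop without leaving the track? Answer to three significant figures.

h_min ≈ 1.79 m

With I = MR², the ratio k = I/(MR²) is 1.
At the top of the loop, the minimum-contact condition is Mg = Mv_top²/r, so v_top² = gr.
With ω = v/R, the kinetic energy at speed v is ½(1+k)Mv² = Mv².
Energy conservation from release (height h) to the top (height 2r): Mgh = Mg(2r) + M·gr.
Thus h_min = 2r + (1+k)r/2 = r(2 + 2/2) = 0.598 × 3 ≈ 1.79 m.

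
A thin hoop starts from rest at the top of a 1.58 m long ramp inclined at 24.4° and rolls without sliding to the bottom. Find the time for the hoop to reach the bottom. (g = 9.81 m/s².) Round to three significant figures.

Here I = MR², so the shape factor k = I/(MR²) = 1.
Translational: Mg sinθ − f = Ma. Rotational about the CM: fR = Iα = kMRa, so f = kMa.
Hence a = g sinθ/(1+k) = 9.81×sin24.4°/2 = 2.026 m/s².
With constant a from rest, t = √(2L/a) = √(2·1.58/2.026) ≈ 1.25 s.

t ≈ 1.25 s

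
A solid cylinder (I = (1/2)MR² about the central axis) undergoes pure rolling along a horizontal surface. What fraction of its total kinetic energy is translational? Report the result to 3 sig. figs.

With I = (1/2)MR², the ratio k = I/(MR²) is 0.5.
With ω = v/R, KE_trans = ½Mv² and KE_rot = ½Iω² = ½kMv², so KE_total = ½(1+k)Mv².
The translational fraction is therefore 1/(1+k) = 1/1.5 ≈ 0.667.

fraction ≈ 0.667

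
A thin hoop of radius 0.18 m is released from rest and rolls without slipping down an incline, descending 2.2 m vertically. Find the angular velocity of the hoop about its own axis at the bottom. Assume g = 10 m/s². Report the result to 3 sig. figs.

ω ≈ 26.1 rad/s

With I = MR², the ratio k = I/(MR²) is 1.
The rolling condition ω = v/R makes the rotational term ½I(v/R)² = ½kMv², so KE_total = ½(1+k)Mv² = Mv².
Energy conservation Mgh = ½(1+k)Mv² gives v = √(2gh/(1+k)) = √(2 × 10 × 2.2 / 2) = 4.69 m/s.
The angular speed follows from ω = v/R = 4.69/0.18 ≈ 26.1 rad/s.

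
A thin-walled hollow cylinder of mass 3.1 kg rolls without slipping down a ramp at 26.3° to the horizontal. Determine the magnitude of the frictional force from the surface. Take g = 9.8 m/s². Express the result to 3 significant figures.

f ≈ 6.73 N

For this body I = MR², i.e. k = I/(MR²) = 1.
Newton's second law down the slope: Mg sinθ − f = Ma. The torque equation fR = Iα (with α = a/R) gives f = kMa.
Combining, a = g sinθ/(1+k) and f = kMa = kMg sinθ/(1+k).
f = 1 × 3.1 × 9.8 × sin26.3° / 2 ≈ 6.73 N.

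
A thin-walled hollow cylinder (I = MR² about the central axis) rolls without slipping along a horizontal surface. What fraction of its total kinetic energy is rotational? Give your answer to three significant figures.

fraction ≈ 0.500

With I = MR², the ratio k = I/(MR²) is 1.
With ω = v/R, KE_trans = ½Mv² and KE_rot = ½Iω² = ½kMv², so KE_total = ½(1+k)Mv².
The rotational fraction is therefore k/(1+k) = 1/2 ≈ 0.500.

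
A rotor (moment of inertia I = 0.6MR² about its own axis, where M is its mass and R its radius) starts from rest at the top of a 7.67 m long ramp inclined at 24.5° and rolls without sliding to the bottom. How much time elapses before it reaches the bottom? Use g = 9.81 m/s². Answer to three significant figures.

t ≈ 2.46 s

For this body I = 0.6MR², i.e. k = I/(MR²) = 0.6.
Newton's second law down the slope: Mg sinθ − f = Ma. The torque equation fR = Iα (with α = a/R) gives f = kMa.
Hence a = g sinθ/(1+k) = 9.81×sin24.5°/1.6 = 2.543 m/s².
Starting from rest, L = ½at², so t = √(2L/a) = √(2×7.67/2.543) ≈ 2.46 s.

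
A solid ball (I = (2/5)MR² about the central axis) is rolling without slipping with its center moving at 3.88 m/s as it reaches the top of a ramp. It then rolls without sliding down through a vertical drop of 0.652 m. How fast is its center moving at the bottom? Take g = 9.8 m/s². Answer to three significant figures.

With I = (2/5)MR², the ratio k = I/(MR²) is 0.4.
Rolling without slipping gives ω = v/R, so the total kinetic energy is ½Mv² + ½Iω² = ½(1+k)Mv² = (7/10)Mv².
Conserving energy between top and bottom: (7/10)Mv² = (7/10)Mv₀² + Mgh, hence v² = v₀² + 2gh/(1+k).
v = √(3.88² + 2×9.8×0.652/1.4) = √24.18 ≈ 4.92 m/s.

v ≈ 4.92 m/s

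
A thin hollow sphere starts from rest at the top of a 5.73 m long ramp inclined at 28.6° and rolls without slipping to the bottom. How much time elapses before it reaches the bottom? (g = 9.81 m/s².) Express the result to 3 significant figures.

t ≈ 2.02 s

For this body I = (2/3)MR², i.e. k = I/(MR²) = 2/3.
Along the incline Mg sinθ − f = Ma, and torque about the center fR = Iα = kMR²(a/R) gives f = kMa.
Hence a = g sinθ/(1+k) = 9.81×sin28.6°/1.667 = 2.818 m/s².
Starting from rest, L = ½at², so t = √(2L/a) = √(2×5.73/2.818) ≈ 2.02 s.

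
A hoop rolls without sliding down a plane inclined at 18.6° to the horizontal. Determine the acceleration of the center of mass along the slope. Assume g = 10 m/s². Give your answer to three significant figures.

Here I = MR², so the shape factor k = I/(MR²) = 1.
Translational: Mg sinθ − f = Ma. Rotational about the CM: fR = Iα = kMRa, so f = kMa.
Eliminating f: Mg sinθ = (1+k)Ma, so a = g sinθ/(1+k) = 10 × sin18.6° / 2 ≈ 1.59 m/s².

a ≈ 1.59 m/s²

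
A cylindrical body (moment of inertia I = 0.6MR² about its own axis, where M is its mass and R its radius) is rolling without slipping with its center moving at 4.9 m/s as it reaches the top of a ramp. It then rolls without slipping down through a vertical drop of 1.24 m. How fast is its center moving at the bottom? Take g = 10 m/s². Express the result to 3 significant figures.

v ≈ 6.29 m/s

The moment of inertia is 0.6MR², giving k ≡ I/(MR²) = 0.6.
The rolling condition ω = v/R makes the rotational term ½I(v/R)² = ½kMv², so KE_total = ½(1+k)Mv² = (4/5)Mv².
Energy conservation: (4/5)Mv₀² + Mgh = (4/5)Mv², so v² = v₀² + 2gh/(1+k).
v = √(4.9² + 2×10×1.24/1.6) = √39.51 ≈ 6.29 m/s.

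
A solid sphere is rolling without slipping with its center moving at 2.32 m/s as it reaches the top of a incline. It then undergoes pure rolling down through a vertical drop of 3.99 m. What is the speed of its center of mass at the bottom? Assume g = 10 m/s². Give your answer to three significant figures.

v ≈ 7.90 m/s

Here I = (2/5)MR², so the shape factor k = I/(MR²) = 0.4.
Pure rolling means v = ωR; then KE = ½Mv² + ½I(v/R)² = ½(1+k)Mv² = (7/10)Mv².
Energy conservation: (7/10)Mv₀² + Mgh = (7/10)Mv², so v² = v₀² + 2gh/(1+k).
v = √(2.32² + 2×10×3.99/1.4) = √62.38 ≈ 7.90 m/s.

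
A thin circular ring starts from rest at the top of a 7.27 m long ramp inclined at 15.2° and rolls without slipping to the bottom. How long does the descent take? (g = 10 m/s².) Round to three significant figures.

t ≈ 3.33 s

With I = MR², the ratio k = I/(MR²) is 1.
Newton's second law down the slope: Mg sinθ − f = Ma. The torque equation fR = Iα (with α = a/R) gives f = kMa.
Hence a = g sinθ/(1+k) = 10×sin15.2°/2 = 1.311 m/s².
With constant a from rest, t = √(2L/a) = √(2·7.27/1.311) ≈ 3.33 s.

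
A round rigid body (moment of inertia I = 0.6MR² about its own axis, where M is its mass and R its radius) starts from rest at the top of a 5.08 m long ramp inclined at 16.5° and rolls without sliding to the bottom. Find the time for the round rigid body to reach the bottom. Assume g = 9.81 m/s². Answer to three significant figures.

With I = 0.6MR², the ratio k = I/(MR²) is 0.6.
Newton's second law down the slope: Mg sinθ − f = Ma. The torque equation fR = Iα (with α = a/R) gives f = kMa.
Hence a = g sinθ/(1+k) = 9.81×sin16.5°/1.6 = 1.741 m/s².
With constant a from rest, t = √(2L/a) = √(2·5.08/1.741) ≈ 2.42 s.

t ≈ 2.42 s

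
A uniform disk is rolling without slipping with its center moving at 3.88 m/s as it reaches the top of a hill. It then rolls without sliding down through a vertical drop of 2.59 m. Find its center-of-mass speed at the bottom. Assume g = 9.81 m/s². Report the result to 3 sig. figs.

The moment of inertia is (1/2)MR², giving k ≡ I/(MR²) = 0.5.
Pure rolling means v = ωR; then KE = ½Mv² + ½I(v/R)² = ½(1+k)Mv² = (3/4)Mv².
Conserving energy between top and bottom: (3/4)Mv² = (3/4)Mv₀² + Mgh, hence v² = v₀² + 2gh/(1+k).
v = √(3.88² + 2×9.81×2.59/1.5) = √48.93 ≈ 7.00 m/s.

v ≈ 7.00 m/s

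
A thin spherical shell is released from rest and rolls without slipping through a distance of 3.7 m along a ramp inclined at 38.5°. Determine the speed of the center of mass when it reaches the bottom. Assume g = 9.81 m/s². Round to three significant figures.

The moment of inertia is (2/3)MR², giving k ≡ I/(MR²) = 2/3.
Rolling without slipping gives ω = v/R, so the total kinetic energy is ½Mv² + ½Iω² = ½(1+k)Mv² = (5/6)Mv².
The vertical drop is h = L sinθ = 3.7 × sin38.5° = 2.303 m.
Setting Mgh = (5/6)Mv² gives v = √(2gh/(1+k)) = √(2·9.81·2.303/1.667) ≈ 5.21 m/s.

v ≈ 5.21 m/s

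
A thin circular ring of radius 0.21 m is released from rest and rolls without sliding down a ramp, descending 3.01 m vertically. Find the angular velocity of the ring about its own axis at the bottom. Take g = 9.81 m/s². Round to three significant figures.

ω ≈ 25.9 rad/s

With I = MR², the ratio k = I/(MR²) is 1.
Since it rolls without slipping, ω = v/R and KE = ½Mv² + ½Iω² = ½(1+k)Mv² = Mv².
Energy conservation Mgh = ½(1+k)Mv² gives v = √(2gh/(1+k)) = √(2 × 9.81 × 3.01 / 2) = 5.434 m/s.
Then ω = v/R = 5.434 / 0.21 ≈ 25.9 rad/s.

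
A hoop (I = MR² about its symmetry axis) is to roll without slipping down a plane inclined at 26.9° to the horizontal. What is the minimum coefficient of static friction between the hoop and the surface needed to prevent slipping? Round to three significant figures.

μ_min ≈ 0.254

The moment of inertia is MR², giving k ≡ I/(MR²) = 1.
Translational: Mg sinθ − f = Ma. Rotational about the CM: fR = Iα = kMRa, so f = kMa.
These give a = g sinθ/(1+k) and the required friction f = kMg sinθ/(1+k).
The normal force is N = Mg cosθ, so μ_min = f/N = k tanθ/(1+k).
μ_min = 1 × tan26.9° / 2 ≈ 0.254.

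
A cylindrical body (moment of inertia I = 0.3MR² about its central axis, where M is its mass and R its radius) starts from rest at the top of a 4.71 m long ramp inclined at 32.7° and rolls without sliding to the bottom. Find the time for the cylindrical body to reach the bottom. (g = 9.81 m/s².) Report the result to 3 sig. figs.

t ≈ 1.52 s

Here I = 0.3MR², so the shape factor k = I/(MR²) = 0.3.
Translational: Mg sinθ − f = Ma. Rotational about the CM: fR = Iα = kMRa, so f = kMa.
Hence a = g sinθ/(1+k) = 9.81×sin32.7°/1.3 = 4.077 m/s².
Starting from rest, L = ½at², so t = √(2L/a) = √(2×4.71/4.077) ≈ 1.52 s.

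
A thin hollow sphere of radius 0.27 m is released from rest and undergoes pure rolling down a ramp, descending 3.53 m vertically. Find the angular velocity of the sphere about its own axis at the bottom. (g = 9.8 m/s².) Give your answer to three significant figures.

With I = (2/3)MR², the ratio k = I/(MR²) is 2/3.
Since it rolls without slipping, ω = v/R and KE = ½Mv² + ½Iω² = ½(1+k)Mv² = (5/6)Mv².
Energy conservation Mgh = ½(1+k)Mv² gives v = √(2gh/(1+k)) = √(2 × 9.8 × 3.53 / 1.667) = 6.443 m/s.
Then ω = v/R = 6.443 / 0.27 ≈ 23.9 rad/s.

ω ≈ 23.9 rad/s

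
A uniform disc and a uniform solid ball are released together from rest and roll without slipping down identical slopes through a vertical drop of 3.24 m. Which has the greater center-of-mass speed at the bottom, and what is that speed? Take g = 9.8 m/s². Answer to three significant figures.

For rolling without slipping, Mgh = ½(1+k)Mv² where k = I/(MR²), so v = √(2gh/(1+k)).
Uniform disc: k = 0.5, giving v = √(2×9.8×3.24/1.5) = 6.507 m/s.
Uniform solid ball: k = 0.4, giving v = √(2×9.8×3.24/1.4) = 6.735 m/s.
The smaller k wins: the uniform solid ball, at ≈ 6.73 m/s.

the uniform solid ball, at v ≈ 6.73 m/s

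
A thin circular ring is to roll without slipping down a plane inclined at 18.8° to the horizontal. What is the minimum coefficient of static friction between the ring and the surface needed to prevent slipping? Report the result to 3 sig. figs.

The moment of inertia is MR², giving k ≡ I/(MR²) = 1.
Along the incline Mg sinθ − f = Ma, and torque about the center fR = Iα = kMR²(a/R) gives f = kMa.
These give a = g sinθ/(1+k) and the required friction f = kMg sinθ/(1+k).
With N = Mg cosθ, the no-slip condition f ≤ μN gives μ_min = f/N = k tanθ/(1+k).
μ_min = 1 × tan18.8° / 2 ≈ 0.170.

μ_min ≈ 0.170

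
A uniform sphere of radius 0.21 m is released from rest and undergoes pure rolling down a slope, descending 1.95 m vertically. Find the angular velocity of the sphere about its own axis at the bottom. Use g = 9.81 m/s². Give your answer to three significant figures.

ω ≈ 24.9 rad/s

For this body I = (2/5)MR², i.e. k = I/(MR²) = 0.4.
The rolling condition ω = v/R makes the rotational term ½I(v/R)² = ½kMv², so KE_total = ½(1+k)Mv² = (7/10)Mv².
Energy conservation Mgh = ½(1+k)Mv² gives v = √(2gh/(1+k)) = √(2 × 9.81 × 1.95 / 1.4) = 5.228 m/s.
The angular speed follows from ω = v/R = 5.228/0.21 ≈ 24.9 rad/s.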